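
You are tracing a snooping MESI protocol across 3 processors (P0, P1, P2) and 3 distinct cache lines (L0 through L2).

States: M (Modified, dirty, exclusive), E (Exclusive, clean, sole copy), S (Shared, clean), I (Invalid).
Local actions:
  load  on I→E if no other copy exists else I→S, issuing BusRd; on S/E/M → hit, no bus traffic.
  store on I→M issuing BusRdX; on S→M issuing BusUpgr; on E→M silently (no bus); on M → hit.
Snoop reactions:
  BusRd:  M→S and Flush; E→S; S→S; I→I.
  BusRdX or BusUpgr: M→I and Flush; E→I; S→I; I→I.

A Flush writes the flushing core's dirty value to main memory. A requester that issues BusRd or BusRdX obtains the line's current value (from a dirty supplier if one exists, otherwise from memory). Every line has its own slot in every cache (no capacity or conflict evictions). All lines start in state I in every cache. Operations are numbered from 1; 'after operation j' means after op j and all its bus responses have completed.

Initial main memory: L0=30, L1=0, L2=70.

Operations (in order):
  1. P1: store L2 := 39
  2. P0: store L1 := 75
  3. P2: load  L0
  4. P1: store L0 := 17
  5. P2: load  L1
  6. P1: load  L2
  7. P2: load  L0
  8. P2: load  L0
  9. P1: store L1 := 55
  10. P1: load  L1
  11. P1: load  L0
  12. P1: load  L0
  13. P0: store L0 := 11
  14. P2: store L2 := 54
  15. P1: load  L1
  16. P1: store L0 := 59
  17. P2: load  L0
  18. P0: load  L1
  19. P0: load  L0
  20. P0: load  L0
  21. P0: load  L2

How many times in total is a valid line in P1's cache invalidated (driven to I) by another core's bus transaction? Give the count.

step 1: P1: store L2 := 39  ⟶  IMI  (L2)  txn=BusRdX  M[L2]=70
step 2: P0: store L1 := 75  ⟶  MII  (L1)  txn=BusRdX  M[L1]=0
step 3: P2: load  L0  ⟶  IIE  (L0)  txn=BusRd  M[L0]=30
step 4: P1: store L0 := 17  ⟶  IMI  (L0)  txn=BusRdX  M[L0]=30
step 5: P2: load  L1  ⟶  SIS  (L1)  txn=BusRd+Flush  M[L1]=75
step 6: P1: load  L2  ⟶  IMI  (L2)  txn=∅  M[L2]=70
step 7: P2: load  L0  ⟶  ISS  (L0)  txn=BusRd+Flush  M[L0]=17
step 8: P2: load  L0  ⟶  ISS  (L0)  txn=∅  M[L0]=17
step 9: P1: store L1 := 55  ⟶  IMI  (L1)  txn=BusRdX  M[L1]=75
step 10: P1: load  L1  ⟶  IMI  (L1)  txn=∅  M[L1]=75
step 11: P1: load  L0  ⟶  ISS  (L0)  txn=∅  M[L0]=17
step 12: P1: load  L0  ⟶  ISS  (L0)  txn=∅  M[L0]=17
step 13: P0: store L0 := 11  ⟶  MII  (L0)  txn=BusRdX  M[L0]=17
step 14: P2: store L2 := 54  ⟶  IIM  (L2)  txn=BusRdX+Flush  M[L2]=39
step 15: P1: load  L1  ⟶  IMI  (L1)  txn=∅  M[L1]=75
step 16: P1: store L0 := 59  ⟶  IMI  (L0)  txn=BusRdX+Flush  M[L0]=11
step 17: P2: load  L0  ⟶  ISS  (L0)  txn=BusRd+Flush  M[L0]=59
step 18: P0: load  L1  ⟶  SSI  (L1)  txn=BusRd+Flush  M[L1]=55
step 19: P0: load  L0  ⟶  SSS  (L0)  txn=BusRd  M[L0]=59
step 20: P0: load  L0  ⟶  SSS  (L0)  txn=∅  M[L0]=59
step 21: P0: load  L2  ⟶  SIS  (L2)  txn=BusRd+Flush  M[L2]=54

invalidations = 2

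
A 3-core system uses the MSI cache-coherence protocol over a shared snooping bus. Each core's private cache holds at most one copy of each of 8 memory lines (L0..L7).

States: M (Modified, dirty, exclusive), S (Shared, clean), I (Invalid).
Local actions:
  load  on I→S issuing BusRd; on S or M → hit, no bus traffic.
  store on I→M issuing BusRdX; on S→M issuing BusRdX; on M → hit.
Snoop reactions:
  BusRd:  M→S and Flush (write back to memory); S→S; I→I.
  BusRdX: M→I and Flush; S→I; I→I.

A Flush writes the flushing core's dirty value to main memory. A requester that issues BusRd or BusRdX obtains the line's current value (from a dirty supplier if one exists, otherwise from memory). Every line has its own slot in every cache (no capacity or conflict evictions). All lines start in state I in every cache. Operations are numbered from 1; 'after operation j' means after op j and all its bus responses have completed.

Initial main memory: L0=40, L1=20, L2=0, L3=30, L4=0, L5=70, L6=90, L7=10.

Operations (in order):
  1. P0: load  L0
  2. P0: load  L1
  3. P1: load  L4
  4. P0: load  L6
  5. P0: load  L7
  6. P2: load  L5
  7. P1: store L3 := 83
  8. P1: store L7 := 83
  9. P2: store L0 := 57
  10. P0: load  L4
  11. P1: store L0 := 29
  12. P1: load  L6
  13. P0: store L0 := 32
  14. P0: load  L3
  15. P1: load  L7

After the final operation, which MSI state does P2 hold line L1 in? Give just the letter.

state = I

[1] P0: load  L0 | P0:S(40), P1:I, P2:I | bus: BusRd
[2] P0: load  L1 | P0:S(20), P1:I, P2:I | bus: BusRd
[3] P1: load  L4 | P0:I, P1:S(0), P2:I | bus: BusRd
[4] P0: load  L6 | P0:S(90), P1:I, P2:I | bus: BusRd
[5] P0: load  L7 | P0:S(10), P1:I, P2:I | bus: BusRd
[6] P2: load  L5 | P0:I, P1:I, P2:S(70) | bus: BusRd
[7] P1: store L3 := 83 | P0:I, P1:M(83), P2:I | bus: BusRdX
[8] P1: store L7 := 83 | P0:I, P1:M(83), P2:I | bus: BusRdX
[9] P2: store L0 := 57 | P0:I, P1:I, P2:M(57) | bus: BusRdX
[10] P0: load  L4 | P0:S(0), P1:S(0), P2:I | bus: BusRd
[11] P1: store L0 := 29 | P0:I, P1:M(29), P2:I | bus: BusRdX,Flush
[12] P1: load  L6 | P0:S(90), P1:S(90), P2:I | bus: BusRd
[13] P0: store L0 := 32 | P0:M(32), P1:I, P2:I | bus: BusRdX,Flush
[14] P0: load  L3 | P0:S(83), P1:S(83), P2:I | bus: BusRd,Flush
[15] P1: load  L7 | P0:I, P1:M(83), P2:I | bus: none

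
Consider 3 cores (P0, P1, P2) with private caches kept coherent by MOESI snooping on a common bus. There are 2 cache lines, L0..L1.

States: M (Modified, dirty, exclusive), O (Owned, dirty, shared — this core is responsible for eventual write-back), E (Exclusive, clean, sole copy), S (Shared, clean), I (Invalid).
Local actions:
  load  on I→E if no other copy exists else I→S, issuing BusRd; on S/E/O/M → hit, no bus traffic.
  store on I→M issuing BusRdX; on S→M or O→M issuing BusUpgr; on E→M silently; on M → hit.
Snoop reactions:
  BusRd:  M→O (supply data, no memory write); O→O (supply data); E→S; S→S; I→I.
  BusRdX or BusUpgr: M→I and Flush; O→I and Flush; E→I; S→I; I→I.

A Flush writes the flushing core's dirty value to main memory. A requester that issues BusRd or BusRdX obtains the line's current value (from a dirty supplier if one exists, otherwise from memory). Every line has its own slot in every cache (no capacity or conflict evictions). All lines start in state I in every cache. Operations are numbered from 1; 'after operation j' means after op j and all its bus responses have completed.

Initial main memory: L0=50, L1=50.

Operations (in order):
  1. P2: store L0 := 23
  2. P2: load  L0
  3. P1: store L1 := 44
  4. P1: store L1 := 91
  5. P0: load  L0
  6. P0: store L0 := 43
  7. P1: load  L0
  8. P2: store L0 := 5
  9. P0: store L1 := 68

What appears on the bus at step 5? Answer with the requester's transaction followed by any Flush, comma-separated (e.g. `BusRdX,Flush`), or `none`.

bus = BusRd

  op1 P2: store L0 := 23 → I/I/M on L0; bus BusRdX; mem=50
  op2 P2: load  L0 → I/I/M on L0; bus (none); mem=50
  op3 P1: store L1 := 44 → I/M/I on L1; bus BusRdX; mem=50
  op4 P1: store L1 := 91 → I/M/I on L1; bus (none); mem=50
  op5 P0: load  L0 → S/I/O on L0; bus BusRd; mem=50
  op6 P0: store L0 := 43 → M/I/I on L0; bus BusUpgr Flush; mem=23
  op7 P1: load  L0 → O/S/I on L0; bus BusRd; mem=23
  op8 P2: store L0 := 5 → I/I/M on L0; bus BusRdX Flush; mem=43
  op9 P0: store L1 := 68 → M/I/I on L1; bus BusRdX Flush; mem=91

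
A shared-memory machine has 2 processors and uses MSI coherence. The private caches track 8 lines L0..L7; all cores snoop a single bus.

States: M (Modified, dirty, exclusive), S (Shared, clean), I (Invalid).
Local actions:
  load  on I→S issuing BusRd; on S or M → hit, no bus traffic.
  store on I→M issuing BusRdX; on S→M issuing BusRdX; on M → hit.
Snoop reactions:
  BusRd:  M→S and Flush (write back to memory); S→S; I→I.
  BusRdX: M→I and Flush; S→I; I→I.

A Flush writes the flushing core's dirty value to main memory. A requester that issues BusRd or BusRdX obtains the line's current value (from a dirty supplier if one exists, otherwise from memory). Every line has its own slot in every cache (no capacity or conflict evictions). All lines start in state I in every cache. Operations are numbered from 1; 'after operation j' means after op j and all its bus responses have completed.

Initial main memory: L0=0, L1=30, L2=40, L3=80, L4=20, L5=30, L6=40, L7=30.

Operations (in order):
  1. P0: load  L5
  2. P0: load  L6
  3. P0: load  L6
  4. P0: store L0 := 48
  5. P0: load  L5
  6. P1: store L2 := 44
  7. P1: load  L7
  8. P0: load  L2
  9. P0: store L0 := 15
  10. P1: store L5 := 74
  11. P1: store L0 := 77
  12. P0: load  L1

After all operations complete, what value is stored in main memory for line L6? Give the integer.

memory[L6] = 40

step 1: P0: load  L5  ⟶  SI  (L5)  txn=BusRd  M[L5]=30
step 2: P0: load  L6  ⟶  SI  (L6)  txn=BusRd  M[L6]=40
step 3: P0: load  L6  ⟶  SI  (L6)  txn=∅  M[L6]=40
step 4: P0: store L0 := 48  ⟶  MI  (L0)  txn=BusRdX  M[L0]=0
step 5: P0: load  L5  ⟶  SI  (L5)  txn=∅  M[L5]=30
step 6: P1: store L2 := 44  ⟶  IM  (L2)  txn=BusRdX  M[L2]=40
step 7: P1: load  L7  ⟶  IS  (L7)  txn=BusRd  M[L7]=30
step 8: P0: load  L2  ⟶  SS  (L2)  txn=BusRd+Flush  M[L2]=44
step 9: P0: store L0 := 15  ⟶  MI  (L0)  txn=∅  M[L0]=0
step 10: P1: store L5 := 74  ⟶  IM  (L5)  txn=BusRdX  M[L5]=30
step 11: P1: store L0 := 77  ⟶  IM  (L0)  txn=BusRdX+Flush  M[L0]=15
step 12: P0: load  L1  ⟶  SI  (L1)  txn=BusRd  M[L1]=30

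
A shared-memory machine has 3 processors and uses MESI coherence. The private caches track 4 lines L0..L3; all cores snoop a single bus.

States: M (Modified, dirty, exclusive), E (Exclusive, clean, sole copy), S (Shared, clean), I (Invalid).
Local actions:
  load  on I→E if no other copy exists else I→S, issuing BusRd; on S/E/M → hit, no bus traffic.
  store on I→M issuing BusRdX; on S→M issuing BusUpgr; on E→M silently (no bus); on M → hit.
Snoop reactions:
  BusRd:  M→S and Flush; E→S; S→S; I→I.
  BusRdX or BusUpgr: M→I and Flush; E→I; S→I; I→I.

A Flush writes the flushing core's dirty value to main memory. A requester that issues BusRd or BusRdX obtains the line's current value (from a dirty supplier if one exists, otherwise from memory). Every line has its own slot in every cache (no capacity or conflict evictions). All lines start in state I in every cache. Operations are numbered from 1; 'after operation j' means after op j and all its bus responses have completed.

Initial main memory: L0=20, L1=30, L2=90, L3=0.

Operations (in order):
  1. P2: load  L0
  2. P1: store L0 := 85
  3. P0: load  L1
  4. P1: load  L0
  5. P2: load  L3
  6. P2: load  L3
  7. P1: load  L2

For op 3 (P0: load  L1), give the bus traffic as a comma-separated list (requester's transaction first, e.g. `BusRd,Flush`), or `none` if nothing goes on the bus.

[1] P2: load  L0 | P0:I, P1:I, P2:E(20) | bus: BusRd
[2] P1: store L0 := 85 | P0:I, P1:M(85), P2:I | bus: BusRdX
[3] P0: load  L1 | P0:E(30), P1:I, P2:I | bus: BusRd
[4] P1: load  L0 | P0:I, P1:M(85), P2:I | bus: none
[5] P2: load  L3 | P0:I, P1:I, P2:E(0) | bus: BusRd
[6] P2: load  L3 | P0:I, P1:I, P2:E(0) | bus: none
[7] P1: load  L2 | P0:I, P1:E(90), P2:I | bus: BusRd

bus = BusRd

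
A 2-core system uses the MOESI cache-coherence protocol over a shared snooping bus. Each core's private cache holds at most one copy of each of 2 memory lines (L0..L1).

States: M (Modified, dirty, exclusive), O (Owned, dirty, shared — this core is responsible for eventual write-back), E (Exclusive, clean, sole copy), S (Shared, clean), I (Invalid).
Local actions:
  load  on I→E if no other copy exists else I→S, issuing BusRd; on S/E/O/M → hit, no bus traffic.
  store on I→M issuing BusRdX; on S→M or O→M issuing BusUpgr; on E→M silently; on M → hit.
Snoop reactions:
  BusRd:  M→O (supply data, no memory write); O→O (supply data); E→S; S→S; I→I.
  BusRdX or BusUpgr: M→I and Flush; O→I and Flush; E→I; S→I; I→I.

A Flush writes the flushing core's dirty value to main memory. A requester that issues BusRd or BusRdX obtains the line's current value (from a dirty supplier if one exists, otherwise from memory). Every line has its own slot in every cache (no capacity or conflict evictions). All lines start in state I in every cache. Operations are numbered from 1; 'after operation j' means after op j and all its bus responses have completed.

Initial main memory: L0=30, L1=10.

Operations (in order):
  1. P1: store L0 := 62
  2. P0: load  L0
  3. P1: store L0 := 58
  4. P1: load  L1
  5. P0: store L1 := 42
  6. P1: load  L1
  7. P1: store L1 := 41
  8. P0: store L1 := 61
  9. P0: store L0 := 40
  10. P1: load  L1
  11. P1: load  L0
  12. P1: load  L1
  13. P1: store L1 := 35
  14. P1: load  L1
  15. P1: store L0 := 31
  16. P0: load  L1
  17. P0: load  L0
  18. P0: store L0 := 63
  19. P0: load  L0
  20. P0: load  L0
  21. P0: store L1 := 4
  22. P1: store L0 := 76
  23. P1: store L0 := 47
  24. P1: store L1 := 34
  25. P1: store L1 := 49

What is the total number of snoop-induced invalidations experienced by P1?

step 1: P1: store L0 := 62  ⟶  IM  (L0)  txn=BusRdX  M[L0]=30
step 2: P0: load  L0  ⟶  SO  (L0)  txn=BusRd  M[L0]=30
step 3: P1: store L0 := 58  ⟶  IM  (L0)  txn=BusUpgr  M[L0]=30
step 4: P1: load  L1  ⟶  IE  (L1)  txn=BusRd  M[L1]=10
step 5: P0: store L1 := 42  ⟶  MI  (L1)  txn=BusRdX  M[L1]=10
step 6: P1: load  L1  ⟶  OS  (L1)  txn=BusRd  M[L1]=10
step 7: P1: store L1 := 41  ⟶  IM  (L1)  txn=BusUpgr+Flush  M[L1]=42
step 8: P0: store L1 := 61  ⟶  MI  (L1)  txn=BusRdX+Flush  M[L1]=41
step 9: P0: store L0 := 40  ⟶  MI  (L0)  txn=BusRdX+Flush  M[L0]=58
step 10: P1: load  L1  ⟶  OS  (L1)  txn=BusRd  M[L1]=41
step 11: P1: load  L0  ⟶  OS  (L0)  txn=BusRd  M[L0]=58
step 12: P1: load  L1  ⟶  OS  (L1)  txn=∅  M[L1]=41
step 13: P1: store L1 := 35  ⟶  IM  (L1)  txn=BusUpgr+Flush  M[L1]=61
step 14: P1: load  L1  ⟶  IM  (L1)  txn=∅  M[L1]=61
step 15: P1: store L0 := 31  ⟶  IM  (L0)  txn=BusUpgr+Flush  M[L0]=40
step 16: P0: load  L1  ⟶  SO  (L1)  txn=BusRd  M[L1]=61
step 17: P0: load  L0  ⟶  SO  (L0)  txn=BusRd  M[L0]=40
step 18: P0: store L0 := 63  ⟶  MI  (L0)  txn=BusUpgr+Flush  M[L0]=31
step 19: P0: load  L0  ⟶  MI  (L0)  txn=∅  M[L0]=31
step 20: P0: load  L0  ⟶  MI  (L0)  txn=∅  M[L0]=31
step 21: P0: store L1 := 4  ⟶  MI  (L1)  txn=BusUpgr+Flush  M[L1]=35
step 22: P1: store L0 := 76  ⟶  IM  (L0)  txn=BusRdX+Flush  M[L0]=63
step 23: P1: store L0 := 47  ⟶  IM  (L0)  txn=∅  M[L0]=63
step 24: P1: store L1 := 34  ⟶  IM  (L1)  txn=BusRdX+Flush  M[L1]=4
step 25: P1: store L1 := 49  ⟶  IM  (L1)  txn=∅  M[L1]=4

invalidations = 5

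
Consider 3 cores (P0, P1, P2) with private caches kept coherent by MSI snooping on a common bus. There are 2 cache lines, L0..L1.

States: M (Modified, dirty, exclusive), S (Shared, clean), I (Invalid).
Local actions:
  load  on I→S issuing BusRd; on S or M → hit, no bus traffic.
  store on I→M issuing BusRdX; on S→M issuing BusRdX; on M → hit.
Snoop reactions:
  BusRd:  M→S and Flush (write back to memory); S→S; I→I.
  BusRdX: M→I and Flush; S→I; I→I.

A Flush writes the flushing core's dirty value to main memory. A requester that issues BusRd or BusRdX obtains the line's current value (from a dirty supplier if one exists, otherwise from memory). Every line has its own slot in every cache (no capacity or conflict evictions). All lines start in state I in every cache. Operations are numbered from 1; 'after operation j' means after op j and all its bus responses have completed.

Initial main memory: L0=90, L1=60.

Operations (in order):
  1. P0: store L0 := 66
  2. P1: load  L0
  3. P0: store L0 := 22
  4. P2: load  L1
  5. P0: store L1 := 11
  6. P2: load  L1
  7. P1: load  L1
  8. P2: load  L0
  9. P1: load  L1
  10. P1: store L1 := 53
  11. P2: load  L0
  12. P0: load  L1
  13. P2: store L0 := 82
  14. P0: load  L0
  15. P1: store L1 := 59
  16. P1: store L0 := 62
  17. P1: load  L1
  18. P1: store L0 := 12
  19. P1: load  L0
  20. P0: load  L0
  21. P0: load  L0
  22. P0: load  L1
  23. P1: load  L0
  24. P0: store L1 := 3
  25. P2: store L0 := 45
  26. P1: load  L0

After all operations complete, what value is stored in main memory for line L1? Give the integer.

step 1: P0: store L0 := 66  ⟶  MII  (L0)  txn=BusRdX  M[L0]=90
step 2: P1: load  L0  ⟶  SSI  (L0)  txn=BusRd+Flush  M[L0]=66
step 3: P0: store L0 := 22  ⟶  MII  (L0)  txn=BusRdX  M[L0]=66
step 4: P2: load  L1  ⟶  IIS  (L1)  txn=BusRd  M[L1]=60
step 5: P0: store L1 := 11  ⟶  MII  (L1)  txn=BusRdX  M[L1]=60
step 6: P2: load  L1  ⟶  SIS  (L1)  txn=BusRd+Flush  M[L1]=11
step 7: P1: load  L1  ⟶  SSS  (L1)  txn=BusRd  M[L1]=11
step 8: P2: load  L0  ⟶  SIS  (L0)  txn=BusRd+Flush  M[L0]=22
step 9: P1: load  L1  ⟶  SSS  (L1)  txn=∅  M[L1]=11
step 10: P1: store L1 := 53  ⟶  IMI  (L1)  txn=BusRdX  M[L1]=11
step 11: P2: load  L0  ⟶  SIS  (L0)  txn=∅  M[L0]=22
step 12: P0: load  L1  ⟶  SSI  (L1)  txn=BusRd+Flush  M[L1]=53
step 13: P2: store L0 := 82  ⟶  IIM  (L0)  txn=BusRdX  M[L0]=22
step 14: P0: load  L0  ⟶  SIS  (L0)  txn=BusRd+Flush  M[L0]=82
step 15: P1: store L1 := 59  ⟶  IMI  (L1)  txn=BusRdX  M[L1]=53
step 16: P1: store L0 := 62  ⟶  IMI  (L0)  txn=BusRdX  M[L0]=82
step 17: P1: load  L1  ⟶  IMI  (L1)  txn=∅  M[L1]=53
step 18: P1: store L0 := 12  ⟶  IMI  (L0)  txn=∅  M[L0]=82
step 19: P1: load  L0  ⟶  IMI  (L0)  txn=∅  M[L0]=82
step 20: P0: load  L0  ⟶  SSI  (L0)  txn=BusRd+Flush  M[L0]=12
step 21: P0: load  L0  ⟶  SSI  (L0)  txn=∅  M[L0]=12
step 22: P0: load  L1  ⟶  SSI  (L1)  txn=BusRd+Flush  M[L1]=59
step 23: P1: load  L0  ⟶  SSI  (L0)  txn=∅  M[L0]=12
step 24: P0: store L1 := 3  ⟶  MII  (L1)  txn=BusRdX  M[L1]=59
step 25: P2: store L0 := 45  ⟶  IIM  (L0)  txn=BusRdX  M[L0]=12
step 26: P1: load  L0  ⟶  ISS  (L0)  txn=BusRd+Flush  M[L0]=45

memory[L1] = 59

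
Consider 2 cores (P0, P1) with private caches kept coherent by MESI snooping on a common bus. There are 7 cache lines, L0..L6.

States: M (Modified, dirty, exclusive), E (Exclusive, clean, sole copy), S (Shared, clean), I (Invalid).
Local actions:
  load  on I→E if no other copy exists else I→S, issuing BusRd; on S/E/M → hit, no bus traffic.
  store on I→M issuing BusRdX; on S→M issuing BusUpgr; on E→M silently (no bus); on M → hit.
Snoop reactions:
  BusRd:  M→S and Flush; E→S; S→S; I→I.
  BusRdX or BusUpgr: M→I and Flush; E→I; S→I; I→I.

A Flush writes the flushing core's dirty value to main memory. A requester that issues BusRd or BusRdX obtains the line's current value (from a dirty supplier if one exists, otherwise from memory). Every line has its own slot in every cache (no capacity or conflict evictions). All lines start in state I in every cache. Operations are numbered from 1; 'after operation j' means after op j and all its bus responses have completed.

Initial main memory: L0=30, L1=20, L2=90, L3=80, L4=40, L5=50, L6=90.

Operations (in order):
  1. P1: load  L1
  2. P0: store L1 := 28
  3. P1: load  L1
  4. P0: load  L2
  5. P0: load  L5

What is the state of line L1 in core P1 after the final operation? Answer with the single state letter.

state = S

1. P1: load  L1  bus=[BusRd]  L1: P0=I P1=E  mem[L1]=20
2. P0: store L1 := 28  bus=[BusRdX]  L1: P0=M P1=I  mem[L1]=20
3. P1: load  L1  bus=[BusRd,Flush]  L1: P0=S P1=S  mem[L1]=28
4. P0: load  L2  bus=[BusRd]  L2: P0=E P1=I  mem[L2]=90
5. P0: load  L5  bus=[BusRd]  L5: P0=E P1=I  mem[L5]=50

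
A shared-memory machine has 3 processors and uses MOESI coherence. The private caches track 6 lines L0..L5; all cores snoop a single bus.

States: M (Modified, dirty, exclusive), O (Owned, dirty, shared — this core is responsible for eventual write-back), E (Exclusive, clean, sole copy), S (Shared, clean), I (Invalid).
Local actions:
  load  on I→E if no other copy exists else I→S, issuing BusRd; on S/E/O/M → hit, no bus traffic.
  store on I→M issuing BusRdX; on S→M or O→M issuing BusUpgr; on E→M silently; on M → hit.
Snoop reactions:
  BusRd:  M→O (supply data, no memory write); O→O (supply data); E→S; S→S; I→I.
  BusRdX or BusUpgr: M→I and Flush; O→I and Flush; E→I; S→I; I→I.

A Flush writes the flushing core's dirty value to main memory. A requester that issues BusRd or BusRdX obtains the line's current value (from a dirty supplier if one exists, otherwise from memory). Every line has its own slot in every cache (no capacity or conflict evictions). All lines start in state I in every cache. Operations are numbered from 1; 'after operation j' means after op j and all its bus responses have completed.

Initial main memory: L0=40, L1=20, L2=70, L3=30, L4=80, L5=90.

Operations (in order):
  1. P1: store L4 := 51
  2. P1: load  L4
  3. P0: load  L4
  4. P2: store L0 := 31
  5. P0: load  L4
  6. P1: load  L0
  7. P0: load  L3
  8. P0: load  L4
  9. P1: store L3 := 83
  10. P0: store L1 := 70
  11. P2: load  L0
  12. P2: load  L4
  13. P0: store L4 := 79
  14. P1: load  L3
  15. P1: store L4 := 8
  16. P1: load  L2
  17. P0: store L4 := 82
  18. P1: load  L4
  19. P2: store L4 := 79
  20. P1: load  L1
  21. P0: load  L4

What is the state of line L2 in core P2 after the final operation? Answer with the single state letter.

1. P1: store L4 := 51  bus=[BusRdX]  L4: P0=I P1=M P2=I  mem[L4]=80
2. P1: load  L4  bus=[-]  L4: P0=I P1=M P2=I  mem[L4]=80
3. P0: load  L4  bus=[BusRd]  L4: P0=S P1=O P2=I  mem[L4]=80
4. P2: store L0 := 31  bus=[BusRdX]  L0: P0=I P1=I P2=M  mem[L0]=40
5. P0: load  L4  bus=[-]  L4: P0=S P1=O P2=I  mem[L4]=80
6. P1: load  L0  bus=[BusRd]  L0: P0=I P1=S P2=O  mem[L0]=40
7. P0: load  L3  bus=[BusRd]  L3: P0=E P1=I P2=I  mem[L3]=30
8. P0: load  L4  bus=[-]  L4: P0=S P1=O P2=I  mem[L4]=80
9. P1: store L3 := 83  bus=[BusRdX]  L3: P0=I P1=M P2=I  mem[L3]=30
10. P0: store L1 := 70  bus=[BusRdX]  L1: P0=M P1=I P2=I  mem[L1]=20
11. P2: load  L0  bus=[-]  L0: P0=I P1=S P2=O  mem[L0]=40
12. P2: load  L4  bus=[BusRd]  L4: P0=S P1=O P2=S  mem[L4]=80
13. P0: store L4 := 79  bus=[BusUpgr,Flush]  L4: P0=M P1=I P2=I  mem[L4]=51
14. P1: load  L3  bus=[-]  L3: P0=I P1=M P2=I  mem[L3]=30
15. P1: store L4 := 8  bus=[BusRdX,Flush]  L4: P0=I P1=M P2=I  mem[L4]=79
16. P1: load  L2  bus=[BusRd]  L2: P0=I P1=E P2=I  mem[L2]=70
17. P0: store L4 := 82  bus=[BusRdX,Flush]  L4: P0=M P1=I P2=I  mem[L4]=8
18. P1: load  L4  bus=[BusRd]  L4: P0=O P1=S P2=I  mem[L4]=8
19. P2: store L4 := 79  bus=[BusRdX,Flush]  L4: P0=I P1=I P2=M  mem[L4]=82
20. P1: load  L1  bus=[BusRd]  L1: P0=O P1=S P2=I  mem[L1]=20
21. P0: load  L4  bus=[BusRd]  L4: P0=S P1=I P2=O  mem[L4]=82

state = I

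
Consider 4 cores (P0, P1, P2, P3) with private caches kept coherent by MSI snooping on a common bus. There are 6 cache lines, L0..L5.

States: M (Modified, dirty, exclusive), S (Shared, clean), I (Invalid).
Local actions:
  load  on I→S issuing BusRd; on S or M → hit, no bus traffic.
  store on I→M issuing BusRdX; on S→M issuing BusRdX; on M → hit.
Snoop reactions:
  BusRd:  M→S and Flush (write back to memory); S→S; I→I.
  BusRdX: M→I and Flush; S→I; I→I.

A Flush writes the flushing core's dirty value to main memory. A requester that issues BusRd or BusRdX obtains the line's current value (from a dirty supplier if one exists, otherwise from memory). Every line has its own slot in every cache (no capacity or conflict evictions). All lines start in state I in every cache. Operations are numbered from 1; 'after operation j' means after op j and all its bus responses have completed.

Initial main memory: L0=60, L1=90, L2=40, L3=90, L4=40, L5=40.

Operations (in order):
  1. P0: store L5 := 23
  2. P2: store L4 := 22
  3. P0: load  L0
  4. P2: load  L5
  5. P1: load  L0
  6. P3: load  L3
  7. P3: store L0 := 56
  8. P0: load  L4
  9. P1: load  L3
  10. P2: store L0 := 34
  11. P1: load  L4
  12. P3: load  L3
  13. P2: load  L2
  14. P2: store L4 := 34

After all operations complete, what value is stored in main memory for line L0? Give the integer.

[1] P0: store L5 := 23 | P0:M(23), P1:I, P2:I, P3:I | bus: BusRdX
[2] P2: store L4 := 22 | P0:I, P1:I, P2:M(22), P3:I | bus: BusRdX
[3] P0: load  L0 | P0:S(60), P1:I, P2:I, P3:I | bus: BusRd
[4] P2: load  L5 | P0:S(23), P1:I, P2:S(23), P3:I | bus: BusRd,Flush
[5] P1: load  L0 | P0:S(60), P1:S(60), P2:I, P3:I | bus: BusRd
[6] P3: load  L3 | P0:I, P1:I, P2:I, P3:S(90) | bus: BusRd
[7] P3: store L0 := 56 | P0:I, P1:I, P2:I, P3:M(56) | bus: BusRdX
[8] P0: load  L4 | P0:S(22), P1:I, P2:S(22), P3:I | bus: BusRd,Flush
[9] P1: load  L3 | P0:I, P1:S(90), P2:I, P3:S(90) | bus: BusRd
[10] P2: store L0 := 34 | P0:I, P1:I, P2:M(34), P3:I | bus: BusRdX,Flush
[11] P1: load  L4 | P0:S(22), P1:S(22), P2:S(22), P3:I | bus: BusRd
[12] P3: load  L3 | P0:I, P1:S(90), P2:I, P3:S(90) | bus: none
[13] P2: load  L2 | P0:I, P1:I, P2:S(40), P3:I | bus: BusRd
[14] P2: store L4 := 34 | P0:I, P1:I, P2:M(34), P3:I | bus: BusRdX

memory[L0] = 56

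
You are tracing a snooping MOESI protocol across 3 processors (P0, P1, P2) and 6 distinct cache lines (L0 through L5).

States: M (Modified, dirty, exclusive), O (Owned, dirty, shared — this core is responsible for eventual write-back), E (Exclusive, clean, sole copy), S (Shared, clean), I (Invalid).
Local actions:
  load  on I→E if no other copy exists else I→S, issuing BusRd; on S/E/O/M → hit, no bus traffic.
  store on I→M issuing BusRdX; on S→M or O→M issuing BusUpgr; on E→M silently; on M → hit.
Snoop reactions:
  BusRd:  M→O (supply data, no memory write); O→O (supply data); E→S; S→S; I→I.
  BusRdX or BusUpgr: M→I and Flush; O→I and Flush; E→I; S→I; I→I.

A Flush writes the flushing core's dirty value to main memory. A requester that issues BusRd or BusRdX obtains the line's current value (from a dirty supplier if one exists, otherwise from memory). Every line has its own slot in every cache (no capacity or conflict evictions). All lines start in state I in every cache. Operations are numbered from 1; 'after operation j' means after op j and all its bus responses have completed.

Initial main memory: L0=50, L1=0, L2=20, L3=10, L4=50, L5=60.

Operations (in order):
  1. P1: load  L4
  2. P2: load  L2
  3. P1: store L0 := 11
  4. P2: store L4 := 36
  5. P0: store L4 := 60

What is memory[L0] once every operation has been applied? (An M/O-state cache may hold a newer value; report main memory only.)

1. P1: load  L4  bus=[BusRd]  L4: P0=I P1=E P2=I  mem[L4]=50
2. P2: load  L2  bus=[BusRd]  L2: P0=I P1=I P2=E  mem[L2]=20
3. P1: store L0 := 11  bus=[BusRdX]  L0: P0=I P1=M P2=I  mem[L0]=50
4. P2: store L4 := 36  bus=[BusRdX]  L4: P0=I P1=I P2=M  mem[L4]=50
5. P0: store L4 := 60  bus=[BusRdX,Flush]  L4: P0=M P1=I P2=I  mem[L4]=36

memory[L0] = 50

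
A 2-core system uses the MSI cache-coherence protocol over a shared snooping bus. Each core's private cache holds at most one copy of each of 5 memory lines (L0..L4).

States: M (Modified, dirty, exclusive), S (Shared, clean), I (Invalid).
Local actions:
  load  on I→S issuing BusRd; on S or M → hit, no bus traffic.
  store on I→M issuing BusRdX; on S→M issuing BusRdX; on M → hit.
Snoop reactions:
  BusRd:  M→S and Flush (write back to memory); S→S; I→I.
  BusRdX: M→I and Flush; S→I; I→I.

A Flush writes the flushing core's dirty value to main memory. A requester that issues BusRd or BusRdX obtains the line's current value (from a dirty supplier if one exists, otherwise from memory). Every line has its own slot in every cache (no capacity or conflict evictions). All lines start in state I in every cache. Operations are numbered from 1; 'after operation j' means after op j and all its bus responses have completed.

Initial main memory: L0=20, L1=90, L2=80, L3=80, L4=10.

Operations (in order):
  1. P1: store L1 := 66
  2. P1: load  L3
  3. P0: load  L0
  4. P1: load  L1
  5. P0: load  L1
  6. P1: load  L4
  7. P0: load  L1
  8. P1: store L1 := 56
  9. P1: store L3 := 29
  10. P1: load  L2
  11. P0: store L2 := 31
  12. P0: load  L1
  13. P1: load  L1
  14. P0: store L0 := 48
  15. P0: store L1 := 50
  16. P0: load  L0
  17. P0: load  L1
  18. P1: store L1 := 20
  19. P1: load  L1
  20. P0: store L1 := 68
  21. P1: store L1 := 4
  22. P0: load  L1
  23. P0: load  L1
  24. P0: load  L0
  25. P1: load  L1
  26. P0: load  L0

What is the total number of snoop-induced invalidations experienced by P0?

  op1 P1: store L1 := 66 → I/M on L1; bus BusRdX; mem=90
  op2 P1: load  L3 → I/S on L3; bus BusRd; mem=80
  op3 P0: load  L0 → S/I on L0; bus BusRd; mem=20
  op4 P1: load  L1 → I/M on L1; bus (none); mem=90
  op5 P0: load  L1 → S/S on L1; bus BusRd Flush; mem=66
  op6 P1: load  L4 → I/S on L4; bus BusRd; mem=10
  op7 P0: load  L1 → S/S on L1; bus (none); mem=66
  op8 P1: store L1 := 56 → I/M on L1; bus BusRdX; mem=66
  op9 P1: store L3 := 29 → I/M on L3; bus BusRdX; mem=80
  op10 P1: load  L2 → I/S on L2; bus BusRd; mem=80
  op11 P0: store L2 := 31 → M/I on L2; bus BusRdX; mem=80
  op12 P0: load  L1 → S/S on L1; bus BusRd Flush; mem=56
  op13 P1: load  L1 → S/S on L1; bus (none); mem=56
  op14 P0: store L0 := 48 → M/I on L0; bus BusRdX; mem=20
  op15 P0: store L1 := 50 → M/I on L1; bus BusRdX; mem=56
  op16 P0: load  L0 → M/I on L0; bus (none); mem=20
  op17 P0: load  L1 → M/I on L1; bus (none); mem=56
  op18 P1: store L1 := 20 → I/M on L1; bus BusRdX Flush; mem=50
  op19 P1: load  L1 → I/M on L1; bus (none); mem=50
  op20 P0: store L1 := 68 → M/I on L1; bus BusRdX Flush; mem=20
  op21 P1: store L1 := 4 → I/M on L1; bus BusRdX Flush; mem=68
  op22 P0: load  L1 → S/S on L1; bus BusRd Flush; mem=4
  op23 P0: load  L1 → S/S on L1; bus (none); mem=4
  op24 P0: load  L0 → M/I on L0; bus (none); mem=20
  op25 P1: load  L1 → S/S on L1; bus (none); mem=4
  op26 P0: load  L0 → M/I on L0; bus (none); mem=20

invalidations = 3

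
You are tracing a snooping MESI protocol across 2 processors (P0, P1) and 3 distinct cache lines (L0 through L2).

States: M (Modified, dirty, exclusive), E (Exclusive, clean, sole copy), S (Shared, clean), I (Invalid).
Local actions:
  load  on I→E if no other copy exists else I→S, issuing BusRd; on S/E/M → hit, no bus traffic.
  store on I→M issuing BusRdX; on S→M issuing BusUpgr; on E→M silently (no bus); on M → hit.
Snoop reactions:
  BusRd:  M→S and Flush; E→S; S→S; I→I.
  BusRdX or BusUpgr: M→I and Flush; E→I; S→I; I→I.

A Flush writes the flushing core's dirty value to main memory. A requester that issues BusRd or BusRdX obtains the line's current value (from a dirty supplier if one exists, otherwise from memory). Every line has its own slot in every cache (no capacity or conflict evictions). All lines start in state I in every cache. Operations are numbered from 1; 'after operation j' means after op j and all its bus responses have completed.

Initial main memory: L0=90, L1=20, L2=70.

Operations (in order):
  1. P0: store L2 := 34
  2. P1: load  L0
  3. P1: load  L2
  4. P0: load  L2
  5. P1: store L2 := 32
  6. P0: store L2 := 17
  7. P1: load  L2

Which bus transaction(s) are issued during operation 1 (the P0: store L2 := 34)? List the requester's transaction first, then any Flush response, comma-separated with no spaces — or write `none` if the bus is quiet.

bus = BusRdX

  op1 P0: store L2 := 34 → M/I on L2; bus BusRdX; mem=70
  op2 P1: load  L0 → I/E on L0; bus BusRd; mem=90
  op3 P1: load  L2 → S/S on L2; bus BusRd Flush; mem=34
  op4 P0: load  L2 → S/S on L2; bus (none); mem=34
  op5 P1: store L2 := 32 → I/M on L2; bus BusUpgr; mem=34
  op6 P0: store L2 := 17 → M/I on L2; bus BusRdX Flush; mem=32
  op7 P1: load  L2 → S/S on L2; bus BusRd Flush; mem=17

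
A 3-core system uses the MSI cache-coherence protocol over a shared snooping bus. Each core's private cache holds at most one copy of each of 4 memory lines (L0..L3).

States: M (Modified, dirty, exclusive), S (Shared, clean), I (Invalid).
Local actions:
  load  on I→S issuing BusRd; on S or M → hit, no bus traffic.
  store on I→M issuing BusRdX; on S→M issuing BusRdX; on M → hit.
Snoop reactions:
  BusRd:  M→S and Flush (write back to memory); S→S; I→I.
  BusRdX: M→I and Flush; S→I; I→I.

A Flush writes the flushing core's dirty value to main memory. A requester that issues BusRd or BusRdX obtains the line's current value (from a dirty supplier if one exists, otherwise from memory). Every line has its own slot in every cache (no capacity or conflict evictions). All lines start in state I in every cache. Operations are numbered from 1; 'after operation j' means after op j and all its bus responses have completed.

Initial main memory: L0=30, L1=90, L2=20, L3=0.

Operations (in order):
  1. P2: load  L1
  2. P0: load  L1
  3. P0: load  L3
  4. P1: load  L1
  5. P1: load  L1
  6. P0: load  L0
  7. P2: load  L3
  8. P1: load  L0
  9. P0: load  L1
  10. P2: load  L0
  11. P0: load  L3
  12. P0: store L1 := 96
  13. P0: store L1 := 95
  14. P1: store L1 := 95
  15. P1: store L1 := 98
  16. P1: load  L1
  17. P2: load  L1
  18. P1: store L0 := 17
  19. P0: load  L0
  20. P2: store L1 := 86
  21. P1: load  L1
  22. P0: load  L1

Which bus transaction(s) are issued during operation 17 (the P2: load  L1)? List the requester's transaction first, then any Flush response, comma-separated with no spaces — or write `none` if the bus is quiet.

1. P2: load  L1  bus=[BusRd]  L1: P0=I P1=I P2=S  mem[L1]=90
2. P0: load  L1  bus=[BusRd]  L1: P0=S P1=I P2=S  mem[L1]=90
3. P0: load  L3  bus=[BusRd]  L3: P0=S P1=I P2=I  mem[L3]=0
4. P1: load  L1  bus=[BusRd]  L1: P0=S P1=S P2=S  mem[L1]=90
5. P1: load  L1  bus=[-]  L1: P0=S P1=S P2=S  mem[L1]=90
6. P0: load  L0  bus=[BusRd]  L0: P0=S P1=I P2=I  mem[L0]=30
7. P2: load  L3  bus=[BusRd]  L3: P0=S P1=I P2=S  mem[L3]=0
8. P1: load  L0  bus=[BusRd]  L0: P0=S P1=S P2=I  mem[L0]=30
9. P0: load  L1  bus=[-]  L1: P0=S P1=S P2=S  mem[L1]=90
10. P2: load  L0  bus=[BusRd]  L0: P0=S P1=S P2=S  mem[L0]=30
11. P0: load  L3  bus=[-]  L3: P0=S P1=I P2=S  mem[L3]=0
12. P0: store L1 := 96  bus=[BusRdX]  L1: P0=M P1=I P2=I  mem[L1]=90
13. P0: store L1 := 95  bus=[-]  L1: P0=M P1=I P2=I  mem[L1]=90
14. P1: store L1 := 95  bus=[BusRdX,Flush]  L1: P0=I P1=M P2=I  mem[L1]=95
15. P1: store L1 := 98  bus=[-]  L1: P0=I P1=M P2=I  mem[L1]=95
16. P1: load  L1  bus=[-]  L1: P0=I P1=M P2=I  mem[L1]=95
17. P2: load  L1  bus=[BusRd,Flush]  L1: P0=I P1=S P2=S  mem[L1]=98
18. P1: store L0 := 17  bus=[BusRdX]  L0: P0=I P1=M P2=I  mem[L0]=30
19. P0: load  L0  bus=[BusRd,Flush]  L0: P0=S P1=S P2=I  mem[L0]=17
20. P2: store L1 := 86  bus=[BusRdX]  L1: P0=I P1=I P2=M  mem[L1]=98
21. P1: load  L1  bus=[BusRd,Flush]  L1: P0=I P1=S P2=S  mem[L1]=86
22. P0: load  L1  bus=[BusRd]  L1: P0=S P1=S P2=S  mem[L1]=86

bus = BusRd,Flush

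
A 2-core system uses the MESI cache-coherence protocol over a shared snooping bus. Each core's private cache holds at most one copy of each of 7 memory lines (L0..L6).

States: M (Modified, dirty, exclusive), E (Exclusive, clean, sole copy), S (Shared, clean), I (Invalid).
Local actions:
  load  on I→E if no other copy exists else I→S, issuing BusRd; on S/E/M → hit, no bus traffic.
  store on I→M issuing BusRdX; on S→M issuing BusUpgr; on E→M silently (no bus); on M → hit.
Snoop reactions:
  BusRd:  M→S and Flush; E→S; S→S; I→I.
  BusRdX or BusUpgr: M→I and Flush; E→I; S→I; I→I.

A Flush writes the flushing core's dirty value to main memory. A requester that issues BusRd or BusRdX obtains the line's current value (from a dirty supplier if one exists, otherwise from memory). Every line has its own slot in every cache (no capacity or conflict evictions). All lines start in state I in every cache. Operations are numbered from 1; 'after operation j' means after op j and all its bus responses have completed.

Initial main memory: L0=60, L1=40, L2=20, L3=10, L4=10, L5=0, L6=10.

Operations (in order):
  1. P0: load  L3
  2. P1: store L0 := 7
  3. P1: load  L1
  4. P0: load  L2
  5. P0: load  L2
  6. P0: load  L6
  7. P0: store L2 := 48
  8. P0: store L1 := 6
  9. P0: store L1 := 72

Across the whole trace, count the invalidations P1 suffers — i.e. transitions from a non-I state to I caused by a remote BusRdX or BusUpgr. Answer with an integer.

[1] P0: load  L3 | P0:E(10), P1:I | bus: BusRd
[2] P1: store L0 := 7 | P0:I, P1:M(7) | bus: BusRdX
[3] P1: load  L1 | P0:I, P1:E(40) | bus: BusRd
[4] P0: load  L2 | P0:E(20), P1:I | bus: BusRd
[5] P0: load  L2 | P0:E(20), P1:I | bus: none
[6] P0: load  L6 | P0:E(10), P1:I | bus: BusRd
[7] P0: store L2 := 48 | P0:M(48), P1:I | bus: none
[8] P0: store L1 := 6 | P0:M(6), P1:I | bus: BusRdX
[9] P0: store L1 := 72 | P0:M(72), P1:I | bus: none

invalidations = 1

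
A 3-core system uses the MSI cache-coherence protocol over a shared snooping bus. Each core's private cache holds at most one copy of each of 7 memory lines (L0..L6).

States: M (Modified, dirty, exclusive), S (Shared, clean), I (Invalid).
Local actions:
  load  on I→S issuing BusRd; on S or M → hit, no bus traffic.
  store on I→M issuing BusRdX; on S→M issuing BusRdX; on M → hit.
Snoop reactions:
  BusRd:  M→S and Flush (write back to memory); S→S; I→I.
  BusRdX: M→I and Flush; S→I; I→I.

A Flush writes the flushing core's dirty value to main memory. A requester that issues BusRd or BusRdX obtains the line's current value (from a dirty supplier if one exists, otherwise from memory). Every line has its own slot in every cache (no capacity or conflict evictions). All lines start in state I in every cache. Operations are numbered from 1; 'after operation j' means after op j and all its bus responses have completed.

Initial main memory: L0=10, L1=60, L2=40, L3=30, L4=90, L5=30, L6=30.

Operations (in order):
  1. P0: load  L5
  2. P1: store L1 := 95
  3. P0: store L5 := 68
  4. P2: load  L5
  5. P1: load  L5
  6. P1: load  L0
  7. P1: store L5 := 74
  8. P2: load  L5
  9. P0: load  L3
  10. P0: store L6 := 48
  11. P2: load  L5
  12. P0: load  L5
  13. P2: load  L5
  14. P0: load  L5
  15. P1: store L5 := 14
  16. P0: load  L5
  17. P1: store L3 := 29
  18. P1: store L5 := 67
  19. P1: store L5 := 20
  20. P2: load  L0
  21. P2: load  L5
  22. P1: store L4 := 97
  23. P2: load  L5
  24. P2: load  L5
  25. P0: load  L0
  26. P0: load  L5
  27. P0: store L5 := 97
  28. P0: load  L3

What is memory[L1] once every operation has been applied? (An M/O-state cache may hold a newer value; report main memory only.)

1. P0: load  L5  bus=[BusRd]  L5: P0=S P1=I P2=I  mem[L5]=30
2. P1: store L1 := 95  bus=[BusRdX]  L1: P0=I P1=M P2=I  mem[L1]=60
3. P0: store L5 := 68  bus=[BusRdX]  L5: P0=M P1=I P2=I  mem[L5]=30
4. P2: load  L5  bus=[BusRd,Flush]  L5: P0=S P1=I P2=S  mem[L5]=68
5. P1: load  L5  bus=[BusRd]  L5: P0=S P1=S P2=S  mem[L5]=68
6. P1: load  L0  bus=[BusRd]  L0: P0=I P1=S P2=I  mem[L0]=10
7. P1: store L5 := 74  bus=[BusRdX]  L5: P0=I P1=M P2=I  mem[L5]=68
8. P2: load  L5  bus=[BusRd,Flush]  L5: P0=I P1=S P2=S  mem[L5]=74
9. P0: load  L3  bus=[BusRd]  L3: P0=S P1=I P2=I  mem[L3]=30
10. P0: store L6 := 48  bus=[BusRdX]  L6: P0=M P1=I P2=I  mem[L6]=30
11. P2: load  L5  bus=[-]  L5: P0=I P1=S P2=S  mem[L5]=74
12. P0: load  L5  bus=[BusRd]  L5: P0=S P1=S P2=S  mem[L5]=74
13. P2: load  L5  bus=[-]  L5: P0=S P1=S P2=S  mem[L5]=74
14. P0: load  L5  bus=[-]  L5: P0=S P1=S P2=S  mem[L5]=74
15. P1: store L5 := 14  bus=[BusRdX]  L5: P0=I P1=M P2=I  mem[L5]=74
16. P0: load  L5  bus=[BusRd,Flush]  L5: P0=S P1=S P2=I  mem[L5]=14
17. P1: store L3 := 29  bus=[BusRdX]  L3: P0=I P1=M P2=I  mem[L3]=30
18. P1: store L5 := 67  bus=[BusRdX]  L5: P0=I P1=M P2=I  mem[L5]=14
19. P1: store L5 := 20  bus=[-]  L5: P0=I P1=M P2=I  mem[L5]=14
20. P2: load  L0  bus=[BusRd]  L0: P0=I P1=S P2=S  mem[L0]=10
21. P2: load  L5  bus=[BusRd,Flush]  L5: P0=I P1=S P2=S  mem[L5]=20
22. P1: store L4 := 97  bus=[BusRdX]  L4: P0=I P1=M P2=I  mem[L4]=90
23. P2: load  L5  bus=[-]  L5: P0=I P1=S P2=S  mem[L5]=20
24. P2: load  L5  bus=[-]  L5: P0=I P1=S P2=S  mem[L5]=20
25. P0: load  L0  bus=[BusRd]  L0: P0=S P1=S P2=S  mem[L0]=10
26. P0: load  L5  bus=[BusRd]  L5: P0=S P1=S P2=S  mem[L5]=20
27. P0: store L5 := 97  bus=[BusRdX]  L5: P0=M P1=I P2=I  mem[L5]=20
28. P0: load  L3  bus=[BusRd,Flush]  L3: P0=S P1=S P2=I  mem[L3]=29

memory[L1] = 60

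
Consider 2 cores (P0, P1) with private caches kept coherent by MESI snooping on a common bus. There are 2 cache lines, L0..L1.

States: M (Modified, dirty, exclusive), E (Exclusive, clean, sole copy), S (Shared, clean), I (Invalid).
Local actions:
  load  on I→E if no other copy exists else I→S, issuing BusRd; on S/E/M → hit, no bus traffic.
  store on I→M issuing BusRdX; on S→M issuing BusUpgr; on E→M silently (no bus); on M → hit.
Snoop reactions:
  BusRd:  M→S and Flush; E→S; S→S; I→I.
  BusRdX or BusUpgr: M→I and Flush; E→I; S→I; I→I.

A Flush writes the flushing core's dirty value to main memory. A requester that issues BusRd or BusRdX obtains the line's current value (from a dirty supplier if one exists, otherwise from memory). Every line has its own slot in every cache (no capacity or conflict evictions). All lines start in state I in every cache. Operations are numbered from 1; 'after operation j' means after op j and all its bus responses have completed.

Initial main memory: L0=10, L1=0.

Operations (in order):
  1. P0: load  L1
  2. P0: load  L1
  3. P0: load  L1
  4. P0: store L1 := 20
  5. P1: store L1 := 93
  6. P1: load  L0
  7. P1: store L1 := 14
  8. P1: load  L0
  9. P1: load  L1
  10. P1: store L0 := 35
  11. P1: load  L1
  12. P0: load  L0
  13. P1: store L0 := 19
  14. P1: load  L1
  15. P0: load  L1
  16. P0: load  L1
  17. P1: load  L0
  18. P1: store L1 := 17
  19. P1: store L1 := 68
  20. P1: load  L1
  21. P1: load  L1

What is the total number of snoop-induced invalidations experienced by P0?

step 1: P0: load  L1  ⟶  EI  (L1)  txn=BusRd  M[L1]=0
step 2: P0: load  L1  ⟶  EI  (L1)  txn=∅  M[L1]=0
step 3: P0: load  L1  ⟶  EI  (L1)  txn=∅  M[L1]=0
step 4: P0: store L1 := 20  ⟶  MI  (L1)  txn=∅  M[L1]=0
step 5: P1: store L1 := 93  ⟶  IM  (L1)  txn=BusRdX+Flush  M[L1]=20
step 6: P1: load  L0  ⟶  IE  (L0)  txn=BusRd  M[L0]=10
step 7: P1: store L1 := 14  ⟶  IM  (L1)  txn=∅  M[L1]=20
step 8: P1: load  L0  ⟶  IE  (L0)  txn=∅  M[L0]=10
step 9: P1: load  L1  ⟶  IM  (L1)  txn=∅  M[L1]=20
step 10: P1: store L0 := 35  ⟶  IM  (L0)  txn=∅  M[L0]=10
step 11: P1: load  L1  ⟶  IM  (L1)  txn=∅  M[L1]=20
step 12: P0: load  L0  ⟶  SS  (L0)  txn=BusRd+Flush  M[L0]=35
step 13: P1: store L0 := 19  ⟶  IM  (L0)  txn=BusUpgr  M[L0]=35
step 14: P1: load  L1  ⟶  IM  (L1)  txn=∅  M[L1]=20
step 15: P0: load  L1  ⟶  SS  (L1)  txn=BusRd+Flush  M[L1]=14
step 16: P0: load  L1  ⟶  SS  (L1)  txn=∅  M[L1]=14
step 17: P1: load  L0  ⟶  IM  (L0)  txn=∅  M[L0]=35
step 18: P1: store L1 := 17  ⟶  IM  (L1)  txn=BusUpgr  M[L1]=14
step 19: P1: store L1 := 68  ⟶  IM  (L1)  txn=∅  M[L1]=14
step 20: P1: load  L1  ⟶  IM  (L1)  txn=∅  M[L1]=14
step 21: P1: load  L1  ⟶  IM  (L1)  txn=∅  M[L1]=14

invalidations = 3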